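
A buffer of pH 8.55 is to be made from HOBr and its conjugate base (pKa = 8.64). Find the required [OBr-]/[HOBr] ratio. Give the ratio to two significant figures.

pH = pKa + log(r) ⇒ log(r) = 8.55 − 8.64 = -0.09
r = [OBr-]/[HOBr] = 10^(-0.09) = 0.813

ratio = 0.81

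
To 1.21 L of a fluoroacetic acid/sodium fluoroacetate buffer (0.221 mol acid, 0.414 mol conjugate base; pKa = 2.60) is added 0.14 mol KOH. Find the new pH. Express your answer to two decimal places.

After neutralization: n(FCH2COOH) = 0.081 mol, n(FCH2COO-) = 0.554 mol.
Henderson–Hasselbalch with mole ratio 0.554/0.081: pH = 2.60 + (+0.835)

pH = 3.44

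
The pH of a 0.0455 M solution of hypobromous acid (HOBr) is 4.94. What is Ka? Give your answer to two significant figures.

[H+] = 10^(-4.94) = 1.15 × 10^-5 M
At equilibrium [HA] = 0.0455 − 1.15 × 10^-5 = 4.55 × 10^-2 M
Ka = [H+][A-]/[HA] = (1.15 × 10^-5)² / 4.55 × 10^-2 = 2.9 × 10^-9

Ka = 2.9 × 10^-9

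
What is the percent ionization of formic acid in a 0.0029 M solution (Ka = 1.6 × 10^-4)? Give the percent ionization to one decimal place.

20.9%

HCOOH ⇌ HCOO- + H+; let x = [H+] at equilibrium.
Ka = x²/(C₀ − x); solving the quadratic gives x = 6.06 × 10^-4 M.
% ionization = x/C₀ × 100% = 6.06 × 10^-4/0.0029 × 100% = 20.9%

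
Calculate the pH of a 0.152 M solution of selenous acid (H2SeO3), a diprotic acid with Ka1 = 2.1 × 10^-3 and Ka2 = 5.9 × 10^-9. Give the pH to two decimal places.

pH = 1.77

Ka1 ≫ Ka2, so treat the first dissociation as the only significant source of H+.
Ka1 = x²/(0.152 − x) = 2.1 × 10^-3
Solving the quadratic: x = (−Ka1 + √(Ka1² + 4·Ka1·C₀))/2 = 1.68 × 10^-2 M
pH = −log(1.68 × 10^-2) = 1.77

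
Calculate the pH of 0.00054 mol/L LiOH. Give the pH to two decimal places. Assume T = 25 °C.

pH = 10.73

LiOH is a strong base; [OH-] = 0.00054 M.
pOH = -log(0.00054) = 3.27
pH = 14.00 - 3.27 = 10.73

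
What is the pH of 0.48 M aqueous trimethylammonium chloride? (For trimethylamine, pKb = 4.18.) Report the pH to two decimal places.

(CH3)3NH+ is the conjugate acid of the weak base (CH3)3N.
Kb = 10^(−4.18) = 6.61 × 10^-5
Ka = Kw/Kb = 1.0×10^-14 / 6.61 × 10^-5 = 1.51 × 10^-10
From the ICE table, Ka = [H+]²/(0.48 − [H+]) = 1.51 × 10^-10.
Assume [H+] ≪ 0.48: [H+] ≈ √(1.51 × 10^-10 × 0.48) = 8.51 × 10^-6 M
pH = −log(8.51 × 10^-6) = 5.07

pH = 5.07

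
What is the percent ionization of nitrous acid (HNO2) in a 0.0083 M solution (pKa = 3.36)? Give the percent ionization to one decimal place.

HNO2 ⇌ NO2- + H+; let x = [H+] at equilibrium.
Ka = 10^(−3.36) = 4.37 × 10^-4
Ka = x²/(C₀ − x); solving the quadratic gives x = 1.70 × 10^-3 M.
% ionization = x/C₀ × 100% = 1.70 × 10^-3/0.0083 × 100% = 20.5%

20.5%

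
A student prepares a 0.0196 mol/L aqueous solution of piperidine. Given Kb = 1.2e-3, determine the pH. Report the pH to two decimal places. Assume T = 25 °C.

C5H10NH + H2O ⇌ C5H10NH2+ + OH-
Kb = x²/(0.0196 − x) = 1.2 × 10^-3
x is not negligible relative to C₀; solve x² + 0.0012·x − 2.35e-05 = 0.
x = [−0.0012 + √(0.0012² + 9.41e-05)]/2 = 4.29 × 10^-3 M
pOH = −log(4.29 × 10^-3) = 2.37; pH = 14.00 − 2.37 = 11.63

pH = 11.63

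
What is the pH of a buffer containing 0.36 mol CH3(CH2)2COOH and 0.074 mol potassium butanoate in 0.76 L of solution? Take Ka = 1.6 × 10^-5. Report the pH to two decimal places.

pH = 4.11

pKa = −log(1.6 × 10^-5) = 4.796
pH = pKa + log([A⁻]/[HA]) = 4.796 + log(0.074/0.36)
pH = 4.796 + (-0.687) = 4.11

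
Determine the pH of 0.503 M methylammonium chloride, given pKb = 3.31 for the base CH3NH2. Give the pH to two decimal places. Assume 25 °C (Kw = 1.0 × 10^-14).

CH3NH3+ is the conjugate acid of the weak base CH3NH2.
Kb = 10^(−3.31) = 4.90 × 10^-4
Ka = Kw/Kb = 1.0×10^-14 / 4.90 × 10^-4 = 2.04 × 10^-11
From the ICE table, Ka = x²/(0.503 − x) = 2.04 × 10^-11.
Since Ka ≪ C₀, x ≈ √(Ka·C₀) = 3.20 × 10^-6 M.
Check: 0.00064% ionized — well under 5%, approximation valid.
pH = −log(3.20 × 10^-6) = 5.49

pH = 5.49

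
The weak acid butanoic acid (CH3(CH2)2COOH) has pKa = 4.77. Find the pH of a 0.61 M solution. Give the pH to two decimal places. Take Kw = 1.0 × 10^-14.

pH = 2.49

CH3(CH2)2COOH ⇌ CH3(CH2)2COO- + H+
Ka = 10^(−4.77) = 1.70 × 10^-5
From the ICE table, Ka = x²/(0.61 − x) = 1.70 × 10^-5.
Neglecting x in the denominator: x = √(1.70 × 10^-5 × 0.61) = 3.22 × 10^-3 M
(x/C₀ = 0.53% < 5%, so the approximation holds.)
pH = −log(3.22 × 10^-3) = 2.49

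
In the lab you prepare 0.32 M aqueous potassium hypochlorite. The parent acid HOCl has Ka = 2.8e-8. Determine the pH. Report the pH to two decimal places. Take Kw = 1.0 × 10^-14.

OCl- is the conjugate base of the weak acid HOCl.
Kb = Kw/Ka = 1.0×10^-14 / 2.8 × 10^-8 = 3.57 × 10^-7
From the ICE table, Kb = [OH-]²/(0.32 − [OH-]) = 3.57 × 10^-7.
Neglecting [OH-] in the denominator: [OH-] = √(3.57 × 10^-7 × 0.32) = 3.38 × 10^-4 M
pOH = 3.47, so pH = 14.00 − pOH = 10.53

pH = 10.53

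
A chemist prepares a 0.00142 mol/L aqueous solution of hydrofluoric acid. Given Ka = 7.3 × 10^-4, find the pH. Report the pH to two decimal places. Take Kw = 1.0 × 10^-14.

pH = 3.14

HF ⇌ F- + H+
Let x = [H+] at equilibrium. Ka = x²/(0.00142 − x).
x is not negligible relative to C₀; solve x² + 0.00073·x − 1.04e-06 = 0.
x = [−0.00073 + √(0.00073² + 4.15e-06)]/2 = 7.17 × 10^-4 M
pH = −log[H+] = −log(7.17 × 10^-4) = 3.14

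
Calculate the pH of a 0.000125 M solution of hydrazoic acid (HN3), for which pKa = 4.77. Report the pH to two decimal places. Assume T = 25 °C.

HN3 ⇌ N3- + H+
Ka = 10^(−4.77) = 1.70 × 10^-5
Ka = [H+]²/(0.000125 − [H+]) = 1.70 × 10^-5
Here C₀/Ka ≈ 7.35, so the small-[H+] approximation fails. Use the quadratic:
[H+] = [−1.7e-05 + √(1.7e-05² + 8.5e-09)]/2 = 3.84 × 10^-5 M
pH = −log(3.84 × 10^-5) = 4.42

pH = 4.42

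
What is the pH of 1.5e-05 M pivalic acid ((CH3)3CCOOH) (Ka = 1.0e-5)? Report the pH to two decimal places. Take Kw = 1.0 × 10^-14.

(CH3)3CCOOH ⇌ (CH3)3CCOO- + H+
From the ICE table, Ka = [H+]²/(1.5e-05 − [H+]) = 1.0 × 10^-5.
Here C₀/Ka ≈ 1.5, so the small-[H+] approximation fails. Use the quadratic:
[H+] = [−1e-05 + √(1e-05² + 6e-10)]/2 = 8.23 × 10^-6 M
pH = −log(8.23 × 10^-6) = 5.08

pH = 5.08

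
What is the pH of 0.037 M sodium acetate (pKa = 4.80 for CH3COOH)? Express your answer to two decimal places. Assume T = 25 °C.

pH = 8.68

CH3COO- is the conjugate base of the weak acid CH3COOH.
Ka = 10^(−4.80) = 1.58 × 10^-5
Kb = Kw/Ka = 1.0×10^-14 / 1.58 × 10^-5 = 6.33 × 10^-10
From the ICE table, Kb = [OH-]²/(0.037 − [OH-]) = 6.33 × 10^-10.
Since Kb ≪ C₀, [OH-] ≈ √(Kb·C₀) = 4.84 × 10^-6 M.
pOH = 5.32, so pH = 14.00 − pOH = 8.68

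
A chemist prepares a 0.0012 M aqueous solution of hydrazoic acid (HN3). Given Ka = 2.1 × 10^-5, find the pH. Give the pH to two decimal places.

HN3 ⇌ N3- + H+
From the ICE table, Ka = [H+]²/(0.0012 − [H+]) = 2.1 × 10^-5.
Here C₀/Ka ≈ 57.1, so the small-[H+] approximation fails. Use the quadratic:
[H+] = [−2.1e-05 + √(2.1e-05² + 1.01e-07)]/2 = 1.49 × 10^-4 M
pH = −log(1.49 × 10^-4) = 3.83

pH = 3.83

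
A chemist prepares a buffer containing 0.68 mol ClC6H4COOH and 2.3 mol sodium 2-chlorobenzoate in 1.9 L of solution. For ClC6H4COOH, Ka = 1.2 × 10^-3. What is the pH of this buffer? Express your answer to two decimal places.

pH = 3.45

pKa = −log(1.2 × 10^-3) = 2.921
Using pH = pKa + log([base]/[acid]) with [base]/[acid] = 2.3/0.68:
pH = 2.921 + (+0.529) = 3.45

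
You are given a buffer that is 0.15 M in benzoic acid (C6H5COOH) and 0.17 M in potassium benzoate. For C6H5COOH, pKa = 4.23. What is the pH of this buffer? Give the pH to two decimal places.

pH = pKa + log([A⁻]/[HA]) = 4.23 + log(0.17/0.15)
pH = 4.23 + (+0.054) = 4.28

pH = 4.28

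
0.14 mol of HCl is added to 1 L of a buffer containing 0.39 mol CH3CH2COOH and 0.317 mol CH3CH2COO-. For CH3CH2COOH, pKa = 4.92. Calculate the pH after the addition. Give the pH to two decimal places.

After neutralization: n(CH3CH2COOH) = 0.53 mol, n(CH3CH2COO-) = 0.177 mol.
pH = pKa + log([A⁻]/[HA]) = 4.92 + log(0.177/0.53) = 4.92 -0.476

pH = 4.44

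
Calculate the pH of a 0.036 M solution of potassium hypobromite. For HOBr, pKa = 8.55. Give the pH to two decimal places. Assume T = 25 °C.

OBr- is the conjugate base of the weak acid HOBr.
Ka = 10^(−8.55) = 2.82 × 10^-9
Kb = Kw/Ka = 1.0×10^-14 / 2.82 × 10^-9 = 3.55 × 10^-6
From the ICE table, Kb = [OH-]²/(0.036 − [OH-]) = 3.55 × 10^-6.
Since Kb ≪ C₀, [OH-] ≈ √(Kb·C₀) = 3.57 × 10^-4 M.
Check: 0.99% ionized — well under 5%, approximation valid.
pOH = −log(3.57 × 10^-4) = 3.45; pH = 14.00 − 3.45 = 10.55

pH = 10.55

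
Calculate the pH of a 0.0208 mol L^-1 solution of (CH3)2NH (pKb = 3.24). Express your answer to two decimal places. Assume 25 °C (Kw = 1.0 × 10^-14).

pH = 11.50

(CH3)2NH + H2O ⇌ (CH3)2NH2+ + OH-
Kb = 10^(−3.24) = 5.75 × 10^-4
From the ICE table, Kb = [OH-]²/(0.0208 − [OH-]) = 5.75 × 10^-4.
[OH-] is not negligible relative to C₀; solve [OH-]² + 0.000575·[OH-] − 1.2e-05 = 0.
[OH-] = (−Kb + √(Kb² + 4·Kb·C₀))/2 = 3.18 × 10^-3 M
pOH = −log(3.18 × 10^-3) = 2.50; pH = 14.00 − 2.50 = 11.50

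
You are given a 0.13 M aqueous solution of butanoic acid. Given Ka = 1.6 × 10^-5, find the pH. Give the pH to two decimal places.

pH = 2.84

CH3(CH2)2COOH ⇌ CH3(CH2)2COO- + H+
From the ICE table, Ka = [H+]²/(0.13 − [H+]) = 1.6 × 10^-5.
Assume [H+] ≪ 0.13: [H+] ≈ √(1.6 × 10^-5 × 0.13) = 1.44 × 10^-3 M
Check: 1.1% ionized — well under 5%, approximation valid.
pH = −log[H+] = −log(1.44 × 10^-3) = 2.84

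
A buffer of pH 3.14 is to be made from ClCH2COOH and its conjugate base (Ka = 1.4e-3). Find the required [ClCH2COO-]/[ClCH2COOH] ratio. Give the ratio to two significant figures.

pKa = -log(1.4 × 10^-3) = 2.854
pH = pKa + log(r) ⇒ log(r) = 3.14 − 2.854 = +0.286
r = [ClCH2COO-]/[ClCH2COOH] = 10^(+0.286) = 1.93

ratio = 1.9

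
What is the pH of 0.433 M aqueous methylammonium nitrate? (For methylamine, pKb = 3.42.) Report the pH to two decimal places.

CH3NH3+ is the conjugate acid of the weak base CH3NH2.
Kb = 10^(−3.42) = 3.80 × 10^-4
Ka = Kw/Kb = 1.0×10^-14 / 3.80 × 10^-4 = 2.63 × 10^-11
Ka = x²/(0.433 − x) = 2.63 × 10^-11
Neglecting x in the denominator: x = √(2.63 × 10^-11 × 0.433) = 3.37 × 10^-6 M
(x/C₀ = 0.00078% < 5%, so the approximation holds.)
pH = −log[H+] = −log(3.37 × 10^-6) = 5.47

pH = 5.47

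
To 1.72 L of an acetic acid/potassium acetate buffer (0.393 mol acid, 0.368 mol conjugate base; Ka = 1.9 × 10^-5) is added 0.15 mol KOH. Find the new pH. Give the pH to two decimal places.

After neutralization: n(CH3COOH) = 0.243 mol, n(CH3COO-) = 0.518 mol.
pKa = −log(1.9 × 10^-5) = 4.721
pH = pKa + log(n_CH3COO-/n_CH3COOH) = 4.721 + log(0.518/0.243) = 4.721 + (+0.329)

pH = 5.05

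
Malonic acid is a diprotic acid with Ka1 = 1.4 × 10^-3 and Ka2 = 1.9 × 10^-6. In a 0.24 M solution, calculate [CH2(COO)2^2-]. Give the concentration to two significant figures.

1.9 × 10^-6 M

First ionization gives [H+] ≈ [CH2(COOH)COO-] = 1.76 × 10^-2 M.
Second step: Ka2 = [H+][CH2(COO)2^2-]/[CH2(COOH)COO-] ≈ [CH2(COO)2^2-] (since [H+] ≈ [CH2(COOH)COO-]).
So [CH2(COO)2^2-] ≈ Ka2.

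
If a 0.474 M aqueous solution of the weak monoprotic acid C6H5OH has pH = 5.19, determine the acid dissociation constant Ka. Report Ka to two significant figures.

Ka = 8.8 × 10^-11

[H+] = 10^(-5.19) = 6.46 × 10^-6 M
At equilibrium [HA] = 0.474 − 6.46 × 10^-6 = 4.74 × 10^-1 M
Ka = [H+][A-]/[HA] = (6.46 × 10^-6)² / 4.74 × 10^-1 = 8.8 × 10^-11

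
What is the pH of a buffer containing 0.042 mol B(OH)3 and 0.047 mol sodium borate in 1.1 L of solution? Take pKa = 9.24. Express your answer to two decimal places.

pH = 9.29

pH = pKa + log([A⁻]/[HA]) = 9.24 + log(0.047/0.042)
pH = 9.24 + (+0.049) = 9.29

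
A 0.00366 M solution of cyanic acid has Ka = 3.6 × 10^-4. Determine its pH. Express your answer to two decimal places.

pH = 3.01

HOCN ⇌ OCN- + H+
From the ICE table, Ka = x²/(0.00366 − x) = 3.6 × 10^-4.
The 5% rule fails; solving x² + Ka·x − Ka·C₀ = 0 exactly:
x = [−0.00036 + √(0.00036² + 5.27e-06)]/2 = 9.82 × 10^-4 M
pH = −log[H+] = −log(9.82 × 10^-4) = 3.01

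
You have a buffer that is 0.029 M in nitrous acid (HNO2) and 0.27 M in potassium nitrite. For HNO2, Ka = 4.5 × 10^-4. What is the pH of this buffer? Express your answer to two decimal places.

pKa = −log(4.5 × 10^-4) = 3.347
pH = pKa + log([A⁻]/[HA]) = 3.347 + log(0.27/0.029)
pH = 3.347 + (+0.969) = 4.32

pH = 4.32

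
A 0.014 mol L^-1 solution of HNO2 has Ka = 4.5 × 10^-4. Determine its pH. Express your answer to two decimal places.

HNO2 ⇌ NO2- + H+
Ka = x²/(0.014 − x) = 4.5 × 10^-4
x is not negligible relative to C₀; solve x² + 0.00045·x − 6.3e-06 = 0.
x = [−0.00045 + √(0.00045² + 2.52e-05)]/2 = 2.30 × 10^-3 M
pH = −log(2.30 × 10^-3) = 2.64

pH = 2.64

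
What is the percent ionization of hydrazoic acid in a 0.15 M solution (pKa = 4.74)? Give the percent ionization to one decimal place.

HN3 ⇌ N3- + H+; let x = [H+] at equilibrium.
Ka = 10^(−4.74) = 1.82 × 10^-5
x ≈ √(Ka·C₀) = √(1.82 × 10^-5 × 0.15) = 1.65 × 10^-3 M
% ionization = x/C₀ × 100% = 1.65 × 10^-3/0.15 × 100% = 1.1%

1.1%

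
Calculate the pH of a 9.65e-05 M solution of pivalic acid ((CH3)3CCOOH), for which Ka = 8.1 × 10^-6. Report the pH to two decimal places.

pH = 4.62

(CH3)3CCOOH ⇌ (CH3)3CCOO- + H+
From the ICE table, Ka = x²/(9.65e-05 − x) = 8.1 × 10^-6.
The 5% rule fails; solving x² + Ka·x − Ka·C₀ = 0 exactly:
x = [−8.1e-06 + √(8.1e-06² + 3.13e-09)]/2 = 2.42 × 10^-5 M
pH = −log[H+] = −log(2.42 × 10^-5) = 4.62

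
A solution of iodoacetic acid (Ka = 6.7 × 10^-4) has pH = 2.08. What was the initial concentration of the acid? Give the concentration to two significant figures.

C₀ = 1.1 × 10^-1 M

[H+] = 10^(-2.08) = 8.32 × 10^-3 M = x
Ka = x²/(C₀ − x) ⇒ C₀ = x + x²/Ka
C₀ = 8.32 × 10^-3 + (8.32 × 10^-3)²/(6.7 × 10^-4) = 1.12 × 10^-1 M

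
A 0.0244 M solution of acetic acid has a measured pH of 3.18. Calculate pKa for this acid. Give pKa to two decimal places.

pKa = 4.74

[H+] = 10^(-3.18) = 6.61 × 10^-4 M
At equilibrium [HA] = 0.0244 − 6.61 × 10^-4 = 2.37 × 10^-2 M
Ka = [H+][A-]/[HA] = (6.61 × 10^-4)² / 2.37 × 10^-2 = 1.84 × 10^-5
pKa = -log(1.84 × 10^-5) = 4.74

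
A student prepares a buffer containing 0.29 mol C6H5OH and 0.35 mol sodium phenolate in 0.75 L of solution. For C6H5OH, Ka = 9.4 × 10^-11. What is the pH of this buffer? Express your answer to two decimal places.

pKa = −log(9.4 × 10^-11) = 10.027
Henderson–Hasselbalch: pH = pKa + log([C6H5O-]/[C6H5OH]) = 10.027 + log(0.35/0.29)
pH = 10.027 + (+0.082) = 10.11

pH = 10.11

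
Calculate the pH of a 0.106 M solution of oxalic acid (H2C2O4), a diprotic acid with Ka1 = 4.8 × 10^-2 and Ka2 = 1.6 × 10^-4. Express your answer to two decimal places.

pH = 1.29

Ka1 ≫ Ka2, so treat the first dissociation as the only significant source of H+.
Ka1 = x²/(0.106 − x) = 4.8 × 10^-2
Solving the quadratic: x = (−Ka1 + √(Ka1² + 4·Ka1·C₀))/2 = 5.13 × 10^-2 M
pH = −log(5.13 × 10^-2) = 1.29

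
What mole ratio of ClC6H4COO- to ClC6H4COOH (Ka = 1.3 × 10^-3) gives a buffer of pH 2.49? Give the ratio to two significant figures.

pKa = -log(1.3 × 10^-3) = 2.886
pH = pKa + log(r) ⇒ log(r) = 2.49 − 2.886 = -0.396
r = [ClC6H4COO-]/[ClC6H4COOH] = 10^(-0.396) = 0.402

ratio = 0.40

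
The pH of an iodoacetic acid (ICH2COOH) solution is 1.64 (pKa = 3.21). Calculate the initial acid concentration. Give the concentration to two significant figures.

C₀ = 8.7 × 10^-1 M

[H+] = 10^(-1.64) = 2.29 × 10^-2 M = x
Ka = 10^(−3.21) = 6.17 × 10^-4
Ka = x²/(C₀ − x) ⇒ C₀ = x + x²/Ka
C₀ = 2.29 × 10^-2 + (2.29 × 10^-2)²/(6.17 × 10^-4) = 8.73 × 10^-1 M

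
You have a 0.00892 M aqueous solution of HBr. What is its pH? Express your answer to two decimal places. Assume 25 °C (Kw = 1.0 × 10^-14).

HBr is a strong acid and dissociates completely, so [H+] = 0.00892 M.
pH = -log(0.00892) = 2.05

pH = 2.05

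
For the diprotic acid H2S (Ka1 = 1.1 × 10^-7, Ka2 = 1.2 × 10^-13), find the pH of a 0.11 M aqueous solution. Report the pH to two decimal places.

pH = 3.96

Ka1 ≫ Ka2, so treat the first dissociation as the only significant source of H+.
Ka1 = x²/(0.11 − x) = 1.1 × 10^-7
x ≈ √(1.1 × 10^-7 × 0.11) = 1.10 × 10^-4 M
pH = −log(1.10 × 10^-4) = 3.96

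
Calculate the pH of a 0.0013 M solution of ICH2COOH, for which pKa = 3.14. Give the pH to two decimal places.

ICH2COOH ⇌ ICH2COO- + H+
Ka = 10^(−3.14) = 7.24 × 10^-4
Ka = x²/(0.0013 − x) = 7.24 × 10^-4
x is not negligible relative to C₀; solve x² + 0.000724·x − 9.41e-07 = 0.
x = (−Ka + √(Ka² + 4·Ka·C₀))/2 = 6.73 × 10^-4 M
pH = −log(6.73 × 10^-4) = 3.17

pH = 3.17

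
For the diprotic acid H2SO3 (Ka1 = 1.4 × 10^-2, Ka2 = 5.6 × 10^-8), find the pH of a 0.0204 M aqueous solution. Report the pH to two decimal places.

pH = 1.95

Since Ka1 ≫ Ka2, the first ionization dominates [H+].
Ka1 = x²/(0.0204 − x) = 1.4 × 10^-2
Solving the quadratic: x = (−Ka1 + √(Ka1² + 4·Ka1·C₀))/2 = 1.13 × 10^-2 M
pH = −log(1.13 × 10^-2) = 1.95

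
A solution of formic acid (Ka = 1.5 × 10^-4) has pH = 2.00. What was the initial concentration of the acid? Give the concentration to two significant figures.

C₀ = 6.8 × 10^-1 M

[H+] = 10^(-2.00) = 1.00 × 10^-2 M = x
Ka = x²/(C₀ − x) ⇒ C₀ = x + x²/Ka
C₀ = 1.00 × 10^-2 + (1.00 × 10^-2)²/(1.5 × 10^-4) = 6.77 × 10^-1 M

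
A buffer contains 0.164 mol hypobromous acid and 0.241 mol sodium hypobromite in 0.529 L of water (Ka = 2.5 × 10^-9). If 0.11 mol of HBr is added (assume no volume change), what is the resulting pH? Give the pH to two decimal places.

pH = 8.28

After neutralization: n(HOBr) = 0.274 mol, n(OBr-) = 0.131 mol.
pKa = −log(2.5 × 10^-9) = 8.602
pH = pKa + log([A⁻]/[HA]) = 8.602 + log(0.131/0.274) = 8.602 -0.320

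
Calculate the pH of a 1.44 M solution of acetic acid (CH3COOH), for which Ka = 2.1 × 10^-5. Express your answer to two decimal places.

CH3COOH ⇌ CH3COO- + H+
Ka = x²/(1.44 − x) = 2.1 × 10^-5
Assume x ≪ 1.44: x ≈ √(2.1 × 10^-5 × 1.44) = 5.50 × 10^-3 M
(x/C₀ = 0.38% < 5%, so the approximation holds.)
pH = −log(5.50 × 10^-3) = 2.26

pH = 2.26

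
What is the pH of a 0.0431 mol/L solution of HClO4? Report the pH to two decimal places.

HClO4 is a strong acid and dissociates completely, so [H+] = 0.0431 M.
pH = -log(0.0431) = 1.37

pH = 1.37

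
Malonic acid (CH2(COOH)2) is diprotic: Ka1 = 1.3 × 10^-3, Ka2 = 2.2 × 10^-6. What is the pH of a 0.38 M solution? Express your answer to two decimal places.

pH = 1.67

Ka1 ≫ Ka2, so treat the first dissociation as the only significant source of H+.
Ka1 = x²/(0.38 − x) = 1.3 × 10^-3
Solving the quadratic: x = (−Ka1 + √(Ka1² + 4·Ka1·C₀))/2 = 2.16 × 10^-2 M
pH = −log(2.16 × 10^-2) = 1.67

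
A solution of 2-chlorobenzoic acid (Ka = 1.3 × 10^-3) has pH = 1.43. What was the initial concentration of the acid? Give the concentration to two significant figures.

C₀ = 1.1 M

[H+] = 10^(-1.43) = 3.72 × 10^-2 M = x
Ka = x²/(C₀ − x) ⇒ C₀ = x + x²/Ka
C₀ = 3.72 × 10^-2 + (3.72 × 10^-2)²/(1.3 × 10^-3) = 1.10 M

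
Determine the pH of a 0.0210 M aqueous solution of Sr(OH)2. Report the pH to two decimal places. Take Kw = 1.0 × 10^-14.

pH = 12.62

Sr(OH)2 is a strong base (each formula unit releases 2 OH-); [OH-] = 0.042 M.
pOH = -log(0.042) = 1.38
pH = 14.00 - 1.38 = 12.62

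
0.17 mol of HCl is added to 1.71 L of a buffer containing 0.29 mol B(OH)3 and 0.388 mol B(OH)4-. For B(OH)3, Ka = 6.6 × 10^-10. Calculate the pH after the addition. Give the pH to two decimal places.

Added H+ converts B(OH)4- to B(OH)3: B(OH)3 → 0.46 mol, B(OH)4- → 0.218 mol.
pKa = −log(6.6 × 10^-10) = 9.180
Henderson–Hasselbalch with mole ratio 0.218/0.46: pH = 9.180 + (-0.324)

pH = 8.86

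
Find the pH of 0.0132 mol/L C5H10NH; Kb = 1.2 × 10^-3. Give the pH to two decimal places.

C5H10NH + H2O ⇌ C5H10NH2+ + OH-
From the ICE table, Kb = [OH-]²/(0.0132 − [OH-]) = 1.2 × 10^-3.
[OH-] is not negligible relative to C₀; solve [OH-]² + 0.0012·[OH-] − 1.58e-05 = 0.
[OH-] = [−0.0012 + √(0.0012² + 6.34e-05)]/2 = 3.42 × 10^-3 M
pOH = 2.47, so pH = 14.00 − pOH = 11.53

pH = 11.53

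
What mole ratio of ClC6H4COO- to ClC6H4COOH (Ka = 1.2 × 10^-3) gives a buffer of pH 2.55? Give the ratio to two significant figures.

ratio = 0.43

pKa = -log(1.2 × 10^-3) = 2.921
pH = pKa + log(r) ⇒ log(r) = 2.55 − 2.921 = -0.371
r = [ClC6H4COO-]/[ClC6H4COOH] = 10^(-0.371) = 0.426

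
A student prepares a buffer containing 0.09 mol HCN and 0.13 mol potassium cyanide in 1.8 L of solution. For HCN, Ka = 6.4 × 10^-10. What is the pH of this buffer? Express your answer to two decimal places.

pH = 9.35

pKa = −log(6.4 × 10^-10) = 9.194
Using pH = pKa + log([base]/[acid]) with [base]/[acid] = 0.13/0.09:
pH = 9.194 + (+0.160) = 9.35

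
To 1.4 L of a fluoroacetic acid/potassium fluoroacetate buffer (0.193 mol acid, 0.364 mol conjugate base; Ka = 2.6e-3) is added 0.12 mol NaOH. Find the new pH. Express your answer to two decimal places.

pH = 3.41

OH- converts FCH2COOH to FCH2COO-: FCH2COOH → 0.073 mol, FCH2COO- → 0.484 mol.
pKa = −log(2.6 × 10^-3) = 2.585
pH = pKa + log(n_FCH2COO-/n_FCH2COOH) = 2.585 + log(0.484/0.073) = 2.585 + (+0.822)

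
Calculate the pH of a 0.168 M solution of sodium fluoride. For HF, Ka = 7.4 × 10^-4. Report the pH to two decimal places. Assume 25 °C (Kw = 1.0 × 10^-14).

pH = 8.18

F- is the conjugate base of the weak acid HF.
Kb = Kw/Ka = 1.0×10^-14 / 7.4 × 10^-4 = 1.35 × 10^-11
Kb = x²/(0.168 − x) = 1.35 × 10^-11
Neglecting x in the denominator: x = √(1.35 × 10^-11 × 0.168) = 1.51 × 10^-6 M
(x/C₀ = 0.0009% < 5%, so the approximation holds.)
pOH = 5.82, so pH = 14.00 − pOH = 8.18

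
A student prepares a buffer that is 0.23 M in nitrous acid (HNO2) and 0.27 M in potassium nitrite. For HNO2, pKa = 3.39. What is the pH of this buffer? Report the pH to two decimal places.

pH = 3.46

pH = pKa + log([A⁻]/[HA]) = 3.39 + log(0.27/0.23)
pH = 3.39 + (+0.070) = 3.46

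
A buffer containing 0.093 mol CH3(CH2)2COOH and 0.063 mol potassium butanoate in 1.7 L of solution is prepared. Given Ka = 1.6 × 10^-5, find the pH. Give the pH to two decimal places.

pKa = −log(1.6 × 10^-5) = 4.796
Henderson–Hasselbalch: pH = pKa + log([CH3(CH2)2COO-]/[CH3(CH2)2COOH]) = 4.796 + log(0.063/0.093)
pH = 4.796 + (-0.169) = 4.63

pH = 4.63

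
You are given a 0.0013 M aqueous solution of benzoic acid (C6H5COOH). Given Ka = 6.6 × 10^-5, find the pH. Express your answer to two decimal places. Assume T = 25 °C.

C6H5COOH ⇌ C6H5COO- + H+
Ka = x²/(0.0013 − x) = 6.6 × 10^-5
x is not negligible relative to C₀; solve x² + 6.6e-05·x − 8.58e-08 = 0.
x = [−6.6e-05 + √(6.6e-05² + 3.43e-07)]/2 = 2.62 × 10^-4 M
pH = −log[H+] = −log(2.62 × 10^-4) = 3.58

pH = 3.58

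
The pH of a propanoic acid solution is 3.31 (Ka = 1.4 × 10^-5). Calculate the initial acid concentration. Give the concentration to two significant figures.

[H+] = 10^(-3.31) = 4.90 × 10^-4 M = x
Ka = x²/(C₀ − x) ⇒ C₀ = x + x²/Ka
C₀ = 4.90 × 10^-4 + (4.90 × 10^-4)²/(1.4 × 10^-5) = 1.76 × 10^-2 M

C₀ = 1.8 × 10^-2 M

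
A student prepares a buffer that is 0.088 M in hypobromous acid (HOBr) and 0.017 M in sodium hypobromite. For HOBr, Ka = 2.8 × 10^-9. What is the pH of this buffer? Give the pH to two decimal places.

pH = 7.84

pKa = −log(2.8 × 10^-9) = 8.553
Henderson–Hasselbalch: pH = pKa + log([OBr-]/[HOBr]) = 8.553 + log(0.017/0.088)
pH = 8.553 + (-0.714) = 7.84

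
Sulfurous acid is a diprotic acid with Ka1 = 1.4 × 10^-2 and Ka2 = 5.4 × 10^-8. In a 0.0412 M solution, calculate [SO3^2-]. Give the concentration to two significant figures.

5.4 × 10^-8 M

First ionization gives [H+] ≈ [HSO3-] = 1.80 × 10^-2 M.
Second step: Ka2 = [H+][SO3^2-]/[HSO3-] ≈ [SO3^2-] (since [H+] ≈ [HSO3-]).
So [SO3^2-] ≈ Ka2.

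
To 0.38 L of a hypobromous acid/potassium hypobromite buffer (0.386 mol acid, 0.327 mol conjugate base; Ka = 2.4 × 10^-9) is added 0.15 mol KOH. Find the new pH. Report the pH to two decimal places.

OH- converts HOBr to OBr-: HOBr → 0.236 mol, OBr- → 0.477 mol.
pKa = −log(2.4 × 10^-9) = 8.620
Henderson–Hasselbalch with mole ratio 0.477/0.236: pH = 8.620 + (+0.306)

pH = 8.93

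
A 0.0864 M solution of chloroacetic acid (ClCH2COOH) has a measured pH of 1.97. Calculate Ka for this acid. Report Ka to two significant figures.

Ka = 1.5 × 10^-3

[H+] = 10^(-1.97) = 1.07 × 10^-2 M
At equilibrium [HA] = 0.0864 − 1.07 × 10^-2 = 7.57 × 10^-2 M
Ka = [H+][A-]/[HA] = (1.07 × 10^-2)² / 7.57 × 10^-2 = 1.5 × 10^-3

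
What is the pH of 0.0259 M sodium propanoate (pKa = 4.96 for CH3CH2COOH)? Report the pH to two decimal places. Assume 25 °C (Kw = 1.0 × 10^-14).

pH = 8.69

CH3CH2COO- is the conjugate base of the weak acid CH3CH2COOH.
Ka = 10^(−4.96) = 1.10 × 10^-5
Kb = Kw/Ka = 1.0×10^-14 / 1.10 × 10^-5 = 9.09 × 10^-10
From the ICE table, Kb = x²/(0.0259 − x) = 9.09 × 10^-10.
Since Kb ≪ C₀, x ≈ √(Kb·C₀) = 4.85 × 10^-6 M.
Check: 0.019% ionized — well under 5%, approximation valid.
pOH = 5.31, so pH = 14.00 − pOH = 8.69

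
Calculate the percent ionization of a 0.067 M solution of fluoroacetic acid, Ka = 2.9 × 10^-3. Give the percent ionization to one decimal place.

18.8%

FCH2COOH ⇌ FCH2COO- + H+; let x = [H+] at equilibrium.
Solve x² + 0.0029x − 0.000194 = 0 → x = 1.26 × 10^-2 M
% ionization = x/C₀ × 100% = 1.26 × 10^-2/0.067 × 100% = 18.8%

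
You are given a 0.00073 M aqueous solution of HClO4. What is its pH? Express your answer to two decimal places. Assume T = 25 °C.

HClO4 is a strong acid and dissociates completely, so [H+] = 0.00073 M.
pH = -log(0.00073) = 3.14

pH = 3.14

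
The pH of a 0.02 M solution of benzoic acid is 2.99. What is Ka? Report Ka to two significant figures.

[H+] = 10^(-2.99) = 1.02 × 10^-3 M
At equilibrium [HA] = 0.02 − 1.02 × 10^-3 = 1.90 × 10^-2 M
Ka = [H+][A-]/[HA] = (1.02 × 10^-3)² / 1.90 × 10^-2 = 5.5 × 10^-5

Ka = 5.5 × 10^-5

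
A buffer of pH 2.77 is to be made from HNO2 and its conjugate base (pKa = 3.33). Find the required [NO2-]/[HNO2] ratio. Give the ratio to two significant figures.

pH = pKa + log(r) ⇒ log(r) = 2.77 − 3.33 = -0.56
r = [NO2-]/[HNO2] = 10^(-0.56) = 0.275

ratio = 0.28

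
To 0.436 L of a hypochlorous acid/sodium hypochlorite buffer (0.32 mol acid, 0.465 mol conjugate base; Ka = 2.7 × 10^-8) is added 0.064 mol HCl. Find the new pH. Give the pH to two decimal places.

pH = 7.59

Added H+ converts OCl- to HOCl: HOCl → 0.384 mol, OCl- → 0.401 mol.
pKa = −log(2.7 × 10^-8) = 7.569
pH = pKa + log([A⁻]/[HA]) = 7.569 + log(0.401/0.384) = 7.569 +0.019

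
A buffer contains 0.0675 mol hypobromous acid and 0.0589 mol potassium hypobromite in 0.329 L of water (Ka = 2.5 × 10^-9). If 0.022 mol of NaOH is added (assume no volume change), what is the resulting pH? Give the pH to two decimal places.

pH = 8.85

OH- converts HOBr to OBr-: HOBr → 0.0455 mol, OBr- → 0.0809 mol.
pKa = −log(2.5 × 10^-9) = 8.602
pH = pKa + log(n_OBr-/n_HOBr) = 8.602 + log(0.0809/0.0455) = 8.602 + (+0.250)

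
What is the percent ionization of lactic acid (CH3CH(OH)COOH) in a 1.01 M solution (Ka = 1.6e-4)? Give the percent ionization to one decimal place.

CH3CH(OH)COOH ⇌ CH3CH(OH)COO- + H+; let x = [H+] at equilibrium.
x ≈ √(Ka·C₀) = √(1.6 × 10^-4 × 1.01) = 1.27 × 10^-2 M
% ionization = x/C₀ × 100% = 1.27 × 10^-2/1.01 × 100% = 1.3%

1.3%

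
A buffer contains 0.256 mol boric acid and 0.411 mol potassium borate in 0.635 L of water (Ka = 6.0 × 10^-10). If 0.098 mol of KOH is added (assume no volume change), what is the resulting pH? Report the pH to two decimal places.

OH- converts B(OH)3 to B(OH)4-: B(OH)3 → 0.158 mol, B(OH)4- → 0.509 mol.
pKa = −log(6.0 × 10^-10) = 9.222
pH = pKa + log([A⁻]/[HA]) = 9.222 + log(0.509/0.158) = 9.222 +0.508

pH = 9.73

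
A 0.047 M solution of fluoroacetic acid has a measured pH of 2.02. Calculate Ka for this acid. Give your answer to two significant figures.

[H+] = 10^(-2.02) = 9.55 × 10^-3 M
At equilibrium [HA] = 0.047 − 9.55 × 10^-3 = 3.74 × 10^-2 M
Ka = [H+][A-]/[HA] = (9.55 × 10^-3)² / 3.74 × 10^-2 = 2.4 × 10^-3

Ka = 2.4 × 10^-3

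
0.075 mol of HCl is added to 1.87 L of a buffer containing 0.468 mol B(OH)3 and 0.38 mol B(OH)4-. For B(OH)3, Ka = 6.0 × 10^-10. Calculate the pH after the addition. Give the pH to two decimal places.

Added H+ converts B(OH)4- to B(OH)3: B(OH)3 → 0.543 mol, B(OH)4- → 0.305 mol.
pKa = −log(6.0 × 10^-10) = 9.222
pH = pKa + log([A⁻]/[HA]) = 9.222 + log(0.305/0.543) = 9.222 -0.250

pH = 8.97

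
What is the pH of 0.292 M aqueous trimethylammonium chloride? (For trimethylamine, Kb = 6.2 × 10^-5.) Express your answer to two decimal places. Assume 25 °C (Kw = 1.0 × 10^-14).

pH = 5.16

(CH3)3NH+ is the conjugate acid of the weak base (CH3)3N.
Ka = Kw/Kb = 1.0×10^-14 / 6.2 × 10^-5 = 1.61 × 10^-10
From the ICE table, Ka = [H+]²/(0.292 − [H+]) = 1.61 × 10^-10.
Since Ka ≪ C₀, [H+] ≈ √(Ka·C₀) = 6.86 × 10^-6 M.
([H+]/C₀ = 0.0023% < 5%, so the approximation holds.)
pH = −log[H+] = −log(6.86 × 10^-6) = 5.16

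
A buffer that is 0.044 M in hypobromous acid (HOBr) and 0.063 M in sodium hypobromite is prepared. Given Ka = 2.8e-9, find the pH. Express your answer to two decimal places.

pKa = −log(2.8 × 10^-9) = 8.553
Using pH = pKa + log([base]/[acid]) with [base]/[acid] = 0.063/0.044:
pH = 8.553 + (+0.156) = 8.71

pH = 8.71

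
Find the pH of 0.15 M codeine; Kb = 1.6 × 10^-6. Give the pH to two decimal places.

C18H21NO3 + H2O ⇌ C18H22NO3+ + OH-
From the ICE table, Kb = [OH-]²/(0.15 − [OH-]) = 1.6 × 10^-6.
Neglecting [OH-] in the denominator: [OH-] = √(1.6 × 10^-6 × 0.15) = 4.90 × 10^-4 M
Check: 0.33% ionized — well under 5%, approximation valid.
pOH = −log(4.90 × 10^-4) = 3.31; pH = 14.00 − 3.31 = 10.69

pH = 10.69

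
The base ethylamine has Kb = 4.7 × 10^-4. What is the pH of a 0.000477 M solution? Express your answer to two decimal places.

pH = 10.47

C2H5NH2 + H2O ⇌ C2H5NH3+ + OH-
Kb = [OH-]²/(0.000477 − [OH-]) = 4.7 × 10^-4
Here C₀/Kb ≈ 1.01, so the small-[OH-] approximation fails. Use the quadratic:
[OH-] = (−Kb + √(Kb² + 4·Kb·C₀))/2 = 2.94 × 10^-4 M
pOH = −log(2.94 × 10^-4) = 3.53; pH = 14.00 − 3.53 = 10.47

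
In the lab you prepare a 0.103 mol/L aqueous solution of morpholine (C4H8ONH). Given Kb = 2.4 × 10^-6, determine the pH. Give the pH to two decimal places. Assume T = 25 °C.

C4H8ONH + H2O ⇌ C4H8ONH2+ + OH-
From the ICE table, Kb = x²/(0.103 − x) = 2.4 × 10^-6.
Assume x ≪ 0.103: x ≈ √(2.4 × 10^-6 × 0.103) = 4.97 × 10^-4 M
Check: 0.48% ionized — well under 5%, approximation valid.
pOH = 3.30, so pH = 14.00 − pOH = 10.70

pH = 10.70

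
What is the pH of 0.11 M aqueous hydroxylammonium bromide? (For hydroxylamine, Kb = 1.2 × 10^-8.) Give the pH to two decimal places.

NH3OH+ is the conjugate acid of the weak base NH2OH.
Ka = Kw/Kb = 1.0×10^-14 / 1.2 × 10^-8 = 8.33 × 10^-7
Ka = x²/(0.11 − x) = 8.33 × 10^-7
Since Ka ≪ C₀, x ≈ √(Ka·C₀) = 3.03 × 10^-4 M.
pH = −log[H+] = −log(3.03 × 10^-4) = 3.52

pH = 3.52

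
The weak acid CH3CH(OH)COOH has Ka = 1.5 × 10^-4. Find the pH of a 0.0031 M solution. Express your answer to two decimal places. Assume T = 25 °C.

CH3CH(OH)COOH ⇌ CH3CH(OH)COO- + H+
From the ICE table, Ka = [H+]²/(0.0031 − [H+]) = 1.5 × 10^-4.
The 5% rule fails; solving [H+]² + Ka·[H+] − Ka·C₀ = 0 exactly:
[H+] = [−0.00015 + √(0.00015² + 1.86e-06)]/2 = 6.11 × 10^-4 M
pH = −log(6.11 × 10^-4) = 3.21

pH = 3.21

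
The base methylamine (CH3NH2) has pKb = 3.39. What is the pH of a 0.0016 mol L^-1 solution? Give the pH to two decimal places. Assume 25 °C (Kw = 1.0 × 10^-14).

pH = 10.80

CH3NH2 + H2O ⇌ CH3NH3+ + OH-
Kb = 10^(−3.39) = 4.07 × 10^-4
Let x = [OH-] at equilibrium. Kb = x²/(0.0016 − x).
The 5% rule fails; solving x² + Kb·x − Kb·C₀ = 0 exactly:
x = [−0.000407 + √(0.000407² + 2.6e-06)]/2 = 6.29 × 10^-4 M
pOH = 3.20, so pH = 14.00 − pOH = 10.80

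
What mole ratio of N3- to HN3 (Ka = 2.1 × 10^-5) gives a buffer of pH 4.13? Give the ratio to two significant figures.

pKa = -log(2.1 × 10^-5) = 4.678
pH = pKa + log(r) ⇒ log(r) = 4.13 − 4.678 = -0.548
r = [N3-]/[HN3] = 10^(-0.548) = 0.283

ratio = 0.28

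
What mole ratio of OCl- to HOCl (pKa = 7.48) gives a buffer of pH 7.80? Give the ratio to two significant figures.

pH = pKa + log(r) ⇒ log(r) = 7.80 − 7.48 = +0.32
r = [OCl-]/[HOCl] = 10^(+0.32) = 2.09

ratio = 2.1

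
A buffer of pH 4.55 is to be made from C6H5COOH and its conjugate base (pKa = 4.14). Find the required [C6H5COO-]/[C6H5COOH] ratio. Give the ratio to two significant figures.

pH = pKa + log(r) ⇒ log(r) = 4.55 − 4.14 = +0.41
r = [C6H5COO-]/[C6H5COOH] = 10^(+0.41) = 2.57

ratio = 2.6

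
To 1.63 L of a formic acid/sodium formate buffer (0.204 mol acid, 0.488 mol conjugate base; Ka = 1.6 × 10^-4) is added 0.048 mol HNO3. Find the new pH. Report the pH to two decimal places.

Added H+ converts HCOO- to HCOOH: HCOOH → 0.252 mol, HCOO- → 0.44 mol.
pKa = −log(1.6 × 10^-4) = 3.796
pH = pKa + log([A⁻]/[HA]) = 3.796 + log(0.44/0.252) = 3.796 +0.242

pH = 4.04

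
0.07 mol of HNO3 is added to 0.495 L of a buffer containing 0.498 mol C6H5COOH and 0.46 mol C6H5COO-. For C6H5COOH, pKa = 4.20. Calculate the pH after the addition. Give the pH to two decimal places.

Added H+ converts C6H5COO- to C6H5COOH: C6H5COOH → 0.568 mol, C6H5COO- → 0.39 mol.
pH = pKa + log([A⁻]/[HA]) = 4.20 + log(0.39/0.568) = 4.20 -0.163

pH = 4.04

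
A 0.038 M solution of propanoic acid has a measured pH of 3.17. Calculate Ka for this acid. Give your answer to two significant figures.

[H+] = 10^(-3.17) = 6.76 × 10^-4 M
At equilibrium [HA] = 0.038 − 6.76 × 10^-4 = 3.73 × 10^-2 M
Ka = [H+][A-]/[HA] = (6.76 × 10^-4)² / 3.73 × 10^-2 = 1.2 × 10^-5

Ka = 1.2 × 10^-5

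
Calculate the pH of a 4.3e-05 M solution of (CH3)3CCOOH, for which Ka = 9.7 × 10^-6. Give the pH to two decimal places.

pH = 4.79

(CH3)3CCOOH ⇌ (CH3)3CCOO- + H+
From the ICE table, Ka = x²/(4.3e-05 − x) = 9.7 × 10^-6.
The 5% rule fails; solving x² + Ka·x − Ka·C₀ = 0 exactly:
x = (−Ka + √(Ka² + 4·Ka·C₀))/2 = 1.61 × 10^-5 M
pH = −log[H+] = −log(1.61 × 10^-5) = 4.79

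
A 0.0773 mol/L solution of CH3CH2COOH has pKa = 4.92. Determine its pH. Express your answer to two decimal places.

pH = 3.02

CH3CH2COOH ⇌ CH3CH2COO- + H+
Ka = 10^(−4.92) = 1.20 × 10^-5
Ka = [H+]²/(0.0773 − [H+]) = 1.20 × 10^-5
Since Ka ≪ C₀, [H+] ≈ √(Ka·C₀) = 9.63 × 10^-4 M.
([H+]/C₀ = 1.2% < 5%, so the approximation holds.)
pH = −log[H+] = −log(9.63 × 10^-4) = 3.02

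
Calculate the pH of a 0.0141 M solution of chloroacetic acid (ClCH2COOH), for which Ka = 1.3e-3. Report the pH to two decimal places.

pH = 2.43

ClCH2COOH ⇌ ClCH2COO- + H+
From the ICE table, Ka = [H+]²/(0.0141 − [H+]) = 1.3 × 10^-3.
Here C₀/Ka ≈ 10.8, so the small-[H+] approximation fails. Use the quadratic:
[H+] = (−Ka + √(Ka² + 4·Ka·C₀))/2 = 3.68 × 10^-3 M
pH = −log[H+] = −log(3.68 × 10^-3) = 2.43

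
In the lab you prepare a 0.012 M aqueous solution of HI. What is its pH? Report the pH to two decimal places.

HI is a strong acid and dissociates completely, so [H+] = 0.012 M.
pH = -log(0.012) = 1.92

pH = 1.92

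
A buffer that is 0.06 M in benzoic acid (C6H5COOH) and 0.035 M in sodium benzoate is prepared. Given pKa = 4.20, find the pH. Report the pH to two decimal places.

pH = 3.97

Henderson–Hasselbalch: pH = pKa + log([C6H5COO-]/[C6H5COOH]) = 4.20 + log(0.035/0.06)
pH = 4.20 + (-0.234) = 3.97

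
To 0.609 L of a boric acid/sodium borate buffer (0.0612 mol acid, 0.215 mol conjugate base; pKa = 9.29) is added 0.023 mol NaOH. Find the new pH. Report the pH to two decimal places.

pH = 10.08

After neutralization: n(B(OH)3) = 0.0382 mol, n(B(OH)4-) = 0.238 mol.
pH = pKa + log(n_B(OH)4-/n_B(OH)3) = 9.29 + log(0.238/0.0382) = 9.29 + (+0.795)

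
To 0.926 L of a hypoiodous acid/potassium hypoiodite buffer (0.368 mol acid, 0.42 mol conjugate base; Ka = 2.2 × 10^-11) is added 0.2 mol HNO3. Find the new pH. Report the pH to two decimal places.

After neutralization: n(HOI) = 0.568 mol, n(OI-) = 0.22 mol.
pKa = −log(2.2 × 10^-11) = 10.658
Henderson–Hasselbalch with mole ratio 0.22/0.568: pH = 10.658 + (-0.412)

pH = 10.25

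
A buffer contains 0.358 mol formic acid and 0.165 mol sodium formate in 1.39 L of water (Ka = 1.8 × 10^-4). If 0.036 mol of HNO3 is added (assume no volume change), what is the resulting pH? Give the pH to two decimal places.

After neutralization: n(HCOOH) = 0.394 mol, n(HCOO-) = 0.129 mol.
pKa = −log(1.8 × 10^-4) = 3.745
Henderson–Hasselbalch with mole ratio 0.129/0.394: pH = 3.745 + (-0.485)

pH = 3.26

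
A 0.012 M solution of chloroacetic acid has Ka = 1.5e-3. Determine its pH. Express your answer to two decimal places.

ClCH2COOH ⇌ ClCH2COO- + H+
Ka = [H+]²/(0.012 − [H+]) = 1.5 × 10^-3
Here C₀/Ka ≈ 8, so the small-[H+] approximation fails. Use the quadratic:
[H+] = (−Ka + √(Ka² + 4·Ka·C₀))/2 = 3.56 × 10^-3 M
pH = −log[H+] = −log(3.56 × 10^-3) = 2.45

pH = 2.45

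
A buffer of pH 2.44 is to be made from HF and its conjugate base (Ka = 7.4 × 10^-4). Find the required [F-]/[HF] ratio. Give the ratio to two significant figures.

ratio = 0.20

pKa = -log(7.4 × 10^-4) = 3.131
pH = pKa + log(r) ⇒ log(r) = 2.44 − 3.131 = -0.691
r = [F-]/[HF] = 10^(-0.691) = 0.204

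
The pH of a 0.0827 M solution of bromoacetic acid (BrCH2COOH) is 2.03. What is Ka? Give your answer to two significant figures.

Ka = 1.2 × 10^-3

[H+] = 10^(-2.03) = 9.33 × 10^-3 M
At equilibrium [HA] = 0.0827 − 9.33 × 10^-3 = 7.34 × 10^-2 M
Ka = [H+][A-]/[HA] = (9.33 × 10^-3)² / 7.34 × 10^-2 = 1.2 × 10^-3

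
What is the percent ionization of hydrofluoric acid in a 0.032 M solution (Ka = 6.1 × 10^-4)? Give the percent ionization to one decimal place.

12.9%

HF ⇌ F- + H+; let x = [H+] at equilibrium.
Ka = x²/(C₀ − x); solving the quadratic gives x = 4.12 × 10^-3 M.
Fraction ionized = 4.12 × 10^-3 / 0.032 = 0.1288 → 12.9%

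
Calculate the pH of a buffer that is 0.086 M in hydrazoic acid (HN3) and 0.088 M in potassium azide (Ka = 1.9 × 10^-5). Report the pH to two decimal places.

pH = 4.73

pKa = −log(1.9 × 10^-5) = 4.721
Using pH = pKa + log([base]/[acid]) with [base]/[acid] = 0.088/0.086:
pH = 4.721 + (+0.010) = 4.73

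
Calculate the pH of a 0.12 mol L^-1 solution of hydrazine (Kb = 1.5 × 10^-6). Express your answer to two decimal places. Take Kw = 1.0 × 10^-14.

N2H4 + H2O ⇌ N2H5+ + OH-
Kb = [OH-]²/(0.12 − [OH-]) = 1.5 × 10^-6
Assume [OH-] ≪ 0.12: [OH-] ≈ √(1.5 × 10^-6 × 0.12) = 4.24 × 10^-4 M
([OH-]/C₀ = 0.35% < 5%, so the approximation holds.)
pOH = −log(4.24 × 10^-4) = 3.37; pH = 14.00 − 3.37 = 10.63

pH = 10.63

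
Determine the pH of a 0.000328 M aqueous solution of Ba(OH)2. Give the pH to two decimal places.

Ba(OH)2 is a strong base (each formula unit releases 2 OH-); [OH-] = 0.000656 M.
pOH = -log(0.000656) = 3.18
pH = 14.00 - 3.18 = 10.82

pH = 10.82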